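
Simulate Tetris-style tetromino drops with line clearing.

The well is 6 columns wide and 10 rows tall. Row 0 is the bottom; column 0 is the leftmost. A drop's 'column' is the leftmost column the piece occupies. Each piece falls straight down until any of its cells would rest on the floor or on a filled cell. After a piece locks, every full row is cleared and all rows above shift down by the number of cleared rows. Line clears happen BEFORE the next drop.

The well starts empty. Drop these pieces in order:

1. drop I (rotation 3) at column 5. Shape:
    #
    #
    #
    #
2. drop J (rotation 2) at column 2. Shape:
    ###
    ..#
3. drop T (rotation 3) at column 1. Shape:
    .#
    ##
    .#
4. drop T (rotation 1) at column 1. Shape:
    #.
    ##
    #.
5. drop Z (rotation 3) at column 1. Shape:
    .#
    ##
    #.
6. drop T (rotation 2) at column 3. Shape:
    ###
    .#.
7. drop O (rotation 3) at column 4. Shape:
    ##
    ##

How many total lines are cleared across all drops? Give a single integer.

Drop 1: I rot3 at col 5 lands with bottom-row=0; cleared 0 line(s) (total 0); column heights now [0 0 0 0 0 4], max=4
Drop 2: J rot2 at col 2 lands with bottom-row=0; cleared 0 line(s) (total 0); column heights now [0 0 2 2 2 4], max=4
Drop 3: T rot3 at col 1 lands with bottom-row=2; cleared 0 line(s) (total 0); column heights now [0 4 5 2 2 4], max=5
Drop 4: T rot1 at col 1 lands with bottom-row=4; cleared 0 line(s) (total 0); column heights now [0 7 6 2 2 4], max=7
Drop 5: Z rot3 at col 1 lands with bottom-row=7; cleared 0 line(s) (total 0); column heights now [0 9 10 2 2 4], max=10
Drop 6: T rot2 at col 3 lands with bottom-row=3; cleared 0 line(s) (total 0); column heights now [0 9 10 5 5 5], max=10
Drop 7: O rot3 at col 4 lands with bottom-row=5; cleared 0 line(s) (total 0); column heights now [0 9 10 5 7 7], max=10

Answer: 0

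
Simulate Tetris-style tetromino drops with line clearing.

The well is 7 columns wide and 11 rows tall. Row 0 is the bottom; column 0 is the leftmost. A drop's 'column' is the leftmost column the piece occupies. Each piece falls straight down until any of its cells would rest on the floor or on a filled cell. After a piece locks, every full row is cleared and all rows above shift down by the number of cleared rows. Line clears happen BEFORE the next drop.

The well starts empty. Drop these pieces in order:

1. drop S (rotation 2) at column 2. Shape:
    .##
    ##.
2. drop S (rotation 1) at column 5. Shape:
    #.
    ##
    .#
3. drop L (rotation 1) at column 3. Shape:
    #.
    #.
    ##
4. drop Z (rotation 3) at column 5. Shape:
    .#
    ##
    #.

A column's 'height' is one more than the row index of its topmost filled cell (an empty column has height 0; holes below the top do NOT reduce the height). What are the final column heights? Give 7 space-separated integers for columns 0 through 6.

Answer: 0 0 1 5 3 5 6

Derivation:
Drop 1: S rot2 at col 2 lands with bottom-row=0; cleared 0 line(s) (total 0); column heights now [0 0 1 2 2 0 0], max=2
Drop 2: S rot1 at col 5 lands with bottom-row=0; cleared 0 line(s) (total 0); column heights now [0 0 1 2 2 3 2], max=3
Drop 3: L rot1 at col 3 lands with bottom-row=2; cleared 0 line(s) (total 0); column heights now [0 0 1 5 3 3 2], max=5
Drop 4: Z rot3 at col 5 lands with bottom-row=3; cleared 0 line(s) (total 0); column heights now [0 0 1 5 3 5 6], max=6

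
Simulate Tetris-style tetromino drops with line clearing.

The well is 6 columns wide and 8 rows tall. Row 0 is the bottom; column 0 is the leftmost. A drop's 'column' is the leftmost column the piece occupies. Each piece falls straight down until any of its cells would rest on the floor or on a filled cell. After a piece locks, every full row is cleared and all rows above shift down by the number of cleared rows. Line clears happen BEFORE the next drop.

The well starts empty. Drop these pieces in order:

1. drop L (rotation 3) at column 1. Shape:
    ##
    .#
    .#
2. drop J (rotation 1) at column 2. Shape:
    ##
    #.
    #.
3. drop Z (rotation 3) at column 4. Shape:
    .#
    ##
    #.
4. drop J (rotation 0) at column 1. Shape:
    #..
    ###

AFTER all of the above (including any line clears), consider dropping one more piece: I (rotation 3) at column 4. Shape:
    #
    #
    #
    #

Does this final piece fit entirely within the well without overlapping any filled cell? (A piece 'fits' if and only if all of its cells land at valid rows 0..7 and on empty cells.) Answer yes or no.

Answer: yes

Derivation:
Drop 1: L rot3 at col 1 lands with bottom-row=0; cleared 0 line(s) (total 0); column heights now [0 3 3 0 0 0], max=3
Drop 2: J rot1 at col 2 lands with bottom-row=3; cleared 0 line(s) (total 0); column heights now [0 3 6 6 0 0], max=6
Drop 3: Z rot3 at col 4 lands with bottom-row=0; cleared 0 line(s) (total 0); column heights now [0 3 6 6 2 3], max=6
Drop 4: J rot0 at col 1 lands with bottom-row=6; cleared 0 line(s) (total 0); column heights now [0 8 7 7 2 3], max=8
Test piece I rot3 at col 4 (width 1): heights before test = [0 8 7 7 2 3]; fits = True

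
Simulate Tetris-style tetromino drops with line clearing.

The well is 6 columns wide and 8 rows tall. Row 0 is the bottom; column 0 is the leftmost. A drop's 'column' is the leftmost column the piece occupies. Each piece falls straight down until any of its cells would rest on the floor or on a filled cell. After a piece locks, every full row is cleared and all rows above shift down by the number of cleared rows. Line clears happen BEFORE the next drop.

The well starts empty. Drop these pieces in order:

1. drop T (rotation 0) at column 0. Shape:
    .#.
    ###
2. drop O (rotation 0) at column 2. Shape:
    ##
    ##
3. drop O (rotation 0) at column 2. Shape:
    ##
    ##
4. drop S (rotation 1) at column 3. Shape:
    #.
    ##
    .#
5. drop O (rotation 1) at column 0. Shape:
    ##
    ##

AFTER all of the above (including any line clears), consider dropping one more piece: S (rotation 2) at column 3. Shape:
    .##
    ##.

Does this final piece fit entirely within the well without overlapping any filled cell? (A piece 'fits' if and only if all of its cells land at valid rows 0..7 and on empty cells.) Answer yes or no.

Answer: no

Derivation:
Drop 1: T rot0 at col 0 lands with bottom-row=0; cleared 0 line(s) (total 0); column heights now [1 2 1 0 0 0], max=2
Drop 2: O rot0 at col 2 lands with bottom-row=1; cleared 0 line(s) (total 0); column heights now [1 2 3 3 0 0], max=3
Drop 3: O rot0 at col 2 lands with bottom-row=3; cleared 0 line(s) (total 0); column heights now [1 2 5 5 0 0], max=5
Drop 4: S rot1 at col 3 lands with bottom-row=4; cleared 0 line(s) (total 0); column heights now [1 2 5 7 6 0], max=7
Drop 5: O rot1 at col 0 lands with bottom-row=2; cleared 0 line(s) (total 0); column heights now [4 4 5 7 6 0], max=7
Test piece S rot2 at col 3 (width 3): heights before test = [4 4 5 7 6 0]; fits = False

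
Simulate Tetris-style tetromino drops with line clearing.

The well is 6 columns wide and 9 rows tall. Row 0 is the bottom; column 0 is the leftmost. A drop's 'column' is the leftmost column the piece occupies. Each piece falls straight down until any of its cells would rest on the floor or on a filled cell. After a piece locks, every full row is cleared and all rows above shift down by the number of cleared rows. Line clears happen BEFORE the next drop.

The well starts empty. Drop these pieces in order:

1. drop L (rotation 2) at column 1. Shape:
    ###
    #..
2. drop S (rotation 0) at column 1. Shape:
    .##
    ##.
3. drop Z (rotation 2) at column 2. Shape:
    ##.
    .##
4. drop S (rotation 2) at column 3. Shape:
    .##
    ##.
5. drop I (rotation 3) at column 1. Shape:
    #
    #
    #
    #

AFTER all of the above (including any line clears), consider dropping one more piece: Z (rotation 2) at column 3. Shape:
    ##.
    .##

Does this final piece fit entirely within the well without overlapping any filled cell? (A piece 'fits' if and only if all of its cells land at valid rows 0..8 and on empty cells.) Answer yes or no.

Drop 1: L rot2 at col 1 lands with bottom-row=0; cleared 0 line(s) (total 0); column heights now [0 2 2 2 0 0], max=2
Drop 2: S rot0 at col 1 lands with bottom-row=2; cleared 0 line(s) (total 0); column heights now [0 3 4 4 0 0], max=4
Drop 3: Z rot2 at col 2 lands with bottom-row=4; cleared 0 line(s) (total 0); column heights now [0 3 6 6 5 0], max=6
Drop 4: S rot2 at col 3 lands with bottom-row=6; cleared 0 line(s) (total 0); column heights now [0 3 6 7 8 8], max=8
Drop 5: I rot3 at col 1 lands with bottom-row=3; cleared 0 line(s) (total 0); column heights now [0 7 6 7 8 8], max=8
Test piece Z rot2 at col 3 (width 3): heights before test = [0 7 6 7 8 8]; fits = False

Answer: no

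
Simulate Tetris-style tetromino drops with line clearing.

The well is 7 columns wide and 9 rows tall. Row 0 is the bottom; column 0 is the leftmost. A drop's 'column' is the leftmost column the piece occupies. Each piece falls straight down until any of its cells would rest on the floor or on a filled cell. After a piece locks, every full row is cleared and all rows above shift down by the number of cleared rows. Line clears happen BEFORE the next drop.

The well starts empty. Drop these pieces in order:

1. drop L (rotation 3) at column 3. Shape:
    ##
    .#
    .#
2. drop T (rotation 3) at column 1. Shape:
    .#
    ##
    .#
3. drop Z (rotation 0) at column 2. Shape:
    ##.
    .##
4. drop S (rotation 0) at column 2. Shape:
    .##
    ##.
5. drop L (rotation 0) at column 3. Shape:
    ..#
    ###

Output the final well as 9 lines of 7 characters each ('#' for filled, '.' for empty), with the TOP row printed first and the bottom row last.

Drop 1: L rot3 at col 3 lands with bottom-row=0; cleared 0 line(s) (total 0); column heights now [0 0 0 3 3 0 0], max=3
Drop 2: T rot3 at col 1 lands with bottom-row=0; cleared 0 line(s) (total 0); column heights now [0 2 3 3 3 0 0], max=3
Drop 3: Z rot0 at col 2 lands with bottom-row=3; cleared 0 line(s) (total 0); column heights now [0 2 5 5 4 0 0], max=5
Drop 4: S rot0 at col 2 lands with bottom-row=5; cleared 0 line(s) (total 0); column heights now [0 2 6 7 7 0 0], max=7
Drop 5: L rot0 at col 3 lands with bottom-row=7; cleared 0 line(s) (total 0); column heights now [0 2 6 8 8 9 0], max=9

Answer: .....#.
...###.
...##..
..##...
..##...
...##..
..###..
.##.#..
..#.#..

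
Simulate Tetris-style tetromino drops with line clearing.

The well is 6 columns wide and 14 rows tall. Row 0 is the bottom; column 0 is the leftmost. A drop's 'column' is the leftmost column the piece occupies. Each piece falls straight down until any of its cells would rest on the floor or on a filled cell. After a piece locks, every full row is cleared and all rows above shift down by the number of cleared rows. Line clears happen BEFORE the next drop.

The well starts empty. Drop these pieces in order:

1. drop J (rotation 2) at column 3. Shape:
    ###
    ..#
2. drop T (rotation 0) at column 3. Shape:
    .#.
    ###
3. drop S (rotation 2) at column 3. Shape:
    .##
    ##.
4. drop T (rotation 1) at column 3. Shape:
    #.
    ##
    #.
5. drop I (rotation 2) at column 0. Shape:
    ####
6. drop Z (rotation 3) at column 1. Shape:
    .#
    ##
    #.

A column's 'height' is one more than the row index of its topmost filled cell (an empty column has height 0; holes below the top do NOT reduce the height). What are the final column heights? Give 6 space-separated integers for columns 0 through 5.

Answer: 9 11 12 9 7 6

Derivation:
Drop 1: J rot2 at col 3 lands with bottom-row=0; cleared 0 line(s) (total 0); column heights now [0 0 0 2 2 2], max=2
Drop 2: T rot0 at col 3 lands with bottom-row=2; cleared 0 line(s) (total 0); column heights now [0 0 0 3 4 3], max=4
Drop 3: S rot2 at col 3 lands with bottom-row=4; cleared 0 line(s) (total 0); column heights now [0 0 0 5 6 6], max=6
Drop 4: T rot1 at col 3 lands with bottom-row=5; cleared 0 line(s) (total 0); column heights now [0 0 0 8 7 6], max=8
Drop 5: I rot2 at col 0 lands with bottom-row=8; cleared 0 line(s) (total 0); column heights now [9 9 9 9 7 6], max=9
Drop 6: Z rot3 at col 1 lands with bottom-row=9; cleared 0 line(s) (total 0); column heights now [9 11 12 9 7 6], max=12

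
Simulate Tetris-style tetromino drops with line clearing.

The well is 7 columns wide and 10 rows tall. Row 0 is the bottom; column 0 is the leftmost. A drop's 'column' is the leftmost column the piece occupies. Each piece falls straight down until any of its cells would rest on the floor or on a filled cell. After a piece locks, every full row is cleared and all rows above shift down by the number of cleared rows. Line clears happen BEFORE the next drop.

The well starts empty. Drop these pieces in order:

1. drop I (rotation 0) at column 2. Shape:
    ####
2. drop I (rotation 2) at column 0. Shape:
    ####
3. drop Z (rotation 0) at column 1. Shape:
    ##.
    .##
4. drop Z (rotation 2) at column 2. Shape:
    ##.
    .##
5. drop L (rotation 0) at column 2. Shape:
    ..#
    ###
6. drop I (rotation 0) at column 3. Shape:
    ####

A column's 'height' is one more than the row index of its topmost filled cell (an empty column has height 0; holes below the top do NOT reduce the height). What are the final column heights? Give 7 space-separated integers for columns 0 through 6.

Drop 1: I rot0 at col 2 lands with bottom-row=0; cleared 0 line(s) (total 0); column heights now [0 0 1 1 1 1 0], max=1
Drop 2: I rot2 at col 0 lands with bottom-row=1; cleared 0 line(s) (total 0); column heights now [2 2 2 2 1 1 0], max=2
Drop 3: Z rot0 at col 1 lands with bottom-row=2; cleared 0 line(s) (total 0); column heights now [2 4 4 3 1 1 0], max=4
Drop 4: Z rot2 at col 2 lands with bottom-row=3; cleared 0 line(s) (total 0); column heights now [2 4 5 5 4 1 0], max=5
Drop 5: L rot0 at col 2 lands with bottom-row=5; cleared 0 line(s) (total 0); column heights now [2 4 6 6 7 1 0], max=7
Drop 6: I rot0 at col 3 lands with bottom-row=7; cleared 0 line(s) (total 0); column heights now [2 4 6 8 8 8 8], max=8

Answer: 2 4 6 8 8 8 8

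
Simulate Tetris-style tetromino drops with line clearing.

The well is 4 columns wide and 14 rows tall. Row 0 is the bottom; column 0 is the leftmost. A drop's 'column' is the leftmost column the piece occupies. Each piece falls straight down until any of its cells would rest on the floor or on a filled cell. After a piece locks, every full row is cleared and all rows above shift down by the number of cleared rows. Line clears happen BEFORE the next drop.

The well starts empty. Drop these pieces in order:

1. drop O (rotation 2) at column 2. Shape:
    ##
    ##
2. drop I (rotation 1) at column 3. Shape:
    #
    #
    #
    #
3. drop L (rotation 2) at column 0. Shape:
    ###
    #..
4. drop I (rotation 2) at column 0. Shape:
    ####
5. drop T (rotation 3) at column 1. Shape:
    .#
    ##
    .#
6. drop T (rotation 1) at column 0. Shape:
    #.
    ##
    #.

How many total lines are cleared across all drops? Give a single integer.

Answer: 4

Derivation:
Drop 1: O rot2 at col 2 lands with bottom-row=0; cleared 0 line(s) (total 0); column heights now [0 0 2 2], max=2
Drop 2: I rot1 at col 3 lands with bottom-row=2; cleared 0 line(s) (total 0); column heights now [0 0 2 6], max=6
Drop 3: L rot2 at col 0 lands with bottom-row=1; cleared 1 line(s) (total 1); column heights now [2 0 2 5], max=5
Drop 4: I rot2 at col 0 lands with bottom-row=5; cleared 1 line(s) (total 2); column heights now [2 0 2 5], max=5
Drop 5: T rot3 at col 1 lands with bottom-row=2; cleared 0 line(s) (total 2); column heights now [2 4 5 5], max=5
Drop 6: T rot1 at col 0 lands with bottom-row=3; cleared 2 line(s) (total 4); column heights now [4 0 3 3], max=4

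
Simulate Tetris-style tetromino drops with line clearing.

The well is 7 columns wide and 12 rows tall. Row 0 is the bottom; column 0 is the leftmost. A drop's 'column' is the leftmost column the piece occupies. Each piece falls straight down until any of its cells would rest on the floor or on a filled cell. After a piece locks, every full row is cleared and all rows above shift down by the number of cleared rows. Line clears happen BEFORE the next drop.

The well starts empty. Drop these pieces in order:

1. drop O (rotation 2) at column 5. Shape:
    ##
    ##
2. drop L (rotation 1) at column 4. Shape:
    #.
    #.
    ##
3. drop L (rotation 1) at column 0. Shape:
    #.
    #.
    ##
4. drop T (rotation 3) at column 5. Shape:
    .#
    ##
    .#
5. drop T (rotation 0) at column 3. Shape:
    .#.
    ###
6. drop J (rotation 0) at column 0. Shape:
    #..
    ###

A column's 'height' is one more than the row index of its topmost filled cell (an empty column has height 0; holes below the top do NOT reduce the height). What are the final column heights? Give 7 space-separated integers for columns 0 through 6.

Answer: 5 4 4 6 7 6 5

Derivation:
Drop 1: O rot2 at col 5 lands with bottom-row=0; cleared 0 line(s) (total 0); column heights now [0 0 0 0 0 2 2], max=2
Drop 2: L rot1 at col 4 lands with bottom-row=2; cleared 0 line(s) (total 0); column heights now [0 0 0 0 5 3 2], max=5
Drop 3: L rot1 at col 0 lands with bottom-row=0; cleared 0 line(s) (total 0); column heights now [3 1 0 0 5 3 2], max=5
Drop 4: T rot3 at col 5 lands with bottom-row=2; cleared 0 line(s) (total 0); column heights now [3 1 0 0 5 4 5], max=5
Drop 5: T rot0 at col 3 lands with bottom-row=5; cleared 0 line(s) (total 0); column heights now [3 1 0 6 7 6 5], max=7
Drop 6: J rot0 at col 0 lands with bottom-row=3; cleared 0 line(s) (total 0); column heights now [5 4 4 6 7 6 5], max=7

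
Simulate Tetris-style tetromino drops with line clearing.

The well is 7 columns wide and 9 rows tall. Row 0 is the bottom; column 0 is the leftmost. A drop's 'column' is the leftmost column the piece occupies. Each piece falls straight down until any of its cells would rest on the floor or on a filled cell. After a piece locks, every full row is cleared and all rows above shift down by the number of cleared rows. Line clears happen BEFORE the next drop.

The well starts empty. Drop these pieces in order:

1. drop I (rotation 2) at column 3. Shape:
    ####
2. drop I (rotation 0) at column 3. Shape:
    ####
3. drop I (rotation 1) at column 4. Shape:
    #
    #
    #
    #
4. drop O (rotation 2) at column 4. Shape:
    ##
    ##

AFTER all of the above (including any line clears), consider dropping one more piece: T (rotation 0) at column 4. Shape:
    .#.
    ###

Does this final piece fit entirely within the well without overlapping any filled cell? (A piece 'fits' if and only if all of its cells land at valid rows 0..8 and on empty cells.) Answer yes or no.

Drop 1: I rot2 at col 3 lands with bottom-row=0; cleared 0 line(s) (total 0); column heights now [0 0 0 1 1 1 1], max=1
Drop 2: I rot0 at col 3 lands with bottom-row=1; cleared 0 line(s) (total 0); column heights now [0 0 0 2 2 2 2], max=2
Drop 3: I rot1 at col 4 lands with bottom-row=2; cleared 0 line(s) (total 0); column heights now [0 0 0 2 6 2 2], max=6
Drop 4: O rot2 at col 4 lands with bottom-row=6; cleared 0 line(s) (total 0); column heights now [0 0 0 2 8 8 2], max=8
Test piece T rot0 at col 4 (width 3): heights before test = [0 0 0 2 8 8 2]; fits = False

Answer: no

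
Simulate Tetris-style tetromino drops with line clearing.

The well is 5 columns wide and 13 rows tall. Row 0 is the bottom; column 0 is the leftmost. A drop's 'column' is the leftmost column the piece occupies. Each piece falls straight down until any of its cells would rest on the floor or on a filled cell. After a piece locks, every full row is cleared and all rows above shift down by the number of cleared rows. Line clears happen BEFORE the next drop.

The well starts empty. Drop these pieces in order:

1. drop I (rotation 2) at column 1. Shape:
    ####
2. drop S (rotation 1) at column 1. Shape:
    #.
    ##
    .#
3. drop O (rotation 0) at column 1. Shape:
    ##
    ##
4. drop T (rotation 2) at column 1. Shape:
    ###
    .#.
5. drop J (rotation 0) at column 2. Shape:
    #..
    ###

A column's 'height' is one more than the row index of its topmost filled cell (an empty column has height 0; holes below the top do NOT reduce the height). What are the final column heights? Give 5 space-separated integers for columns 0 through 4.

Answer: 0 8 10 9 9

Derivation:
Drop 1: I rot2 at col 1 lands with bottom-row=0; cleared 0 line(s) (total 0); column heights now [0 1 1 1 1], max=1
Drop 2: S rot1 at col 1 lands with bottom-row=1; cleared 0 line(s) (total 0); column heights now [0 4 3 1 1], max=4
Drop 3: O rot0 at col 1 lands with bottom-row=4; cleared 0 line(s) (total 0); column heights now [0 6 6 1 1], max=6
Drop 4: T rot2 at col 1 lands with bottom-row=6; cleared 0 line(s) (total 0); column heights now [0 8 8 8 1], max=8
Drop 5: J rot0 at col 2 lands with bottom-row=8; cleared 0 line(s) (total 0); column heights now [0 8 10 9 9], max=10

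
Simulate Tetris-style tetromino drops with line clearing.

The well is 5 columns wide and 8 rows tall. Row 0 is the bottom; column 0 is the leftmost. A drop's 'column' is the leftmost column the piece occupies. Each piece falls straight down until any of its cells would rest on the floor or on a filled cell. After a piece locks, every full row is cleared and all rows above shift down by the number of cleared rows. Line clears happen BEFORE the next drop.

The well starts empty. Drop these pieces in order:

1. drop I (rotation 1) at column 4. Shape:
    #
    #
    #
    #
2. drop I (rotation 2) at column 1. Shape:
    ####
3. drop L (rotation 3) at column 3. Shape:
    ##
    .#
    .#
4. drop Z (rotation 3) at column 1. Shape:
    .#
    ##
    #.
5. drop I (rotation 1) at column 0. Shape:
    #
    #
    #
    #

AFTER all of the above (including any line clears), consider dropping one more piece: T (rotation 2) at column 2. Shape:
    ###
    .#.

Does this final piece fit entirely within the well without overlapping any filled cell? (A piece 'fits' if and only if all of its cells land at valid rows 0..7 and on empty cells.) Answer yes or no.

Answer: no

Derivation:
Drop 1: I rot1 at col 4 lands with bottom-row=0; cleared 0 line(s) (total 0); column heights now [0 0 0 0 4], max=4
Drop 2: I rot2 at col 1 lands with bottom-row=4; cleared 0 line(s) (total 0); column heights now [0 5 5 5 5], max=5
Drop 3: L rot3 at col 3 lands with bottom-row=5; cleared 0 line(s) (total 0); column heights now [0 5 5 8 8], max=8
Drop 4: Z rot3 at col 1 lands with bottom-row=5; cleared 0 line(s) (total 0); column heights now [0 7 8 8 8], max=8
Drop 5: I rot1 at col 0 lands with bottom-row=0; cleared 0 line(s) (total 0); column heights now [4 7 8 8 8], max=8
Test piece T rot2 at col 2 (width 3): heights before test = [4 7 8 8 8]; fits = False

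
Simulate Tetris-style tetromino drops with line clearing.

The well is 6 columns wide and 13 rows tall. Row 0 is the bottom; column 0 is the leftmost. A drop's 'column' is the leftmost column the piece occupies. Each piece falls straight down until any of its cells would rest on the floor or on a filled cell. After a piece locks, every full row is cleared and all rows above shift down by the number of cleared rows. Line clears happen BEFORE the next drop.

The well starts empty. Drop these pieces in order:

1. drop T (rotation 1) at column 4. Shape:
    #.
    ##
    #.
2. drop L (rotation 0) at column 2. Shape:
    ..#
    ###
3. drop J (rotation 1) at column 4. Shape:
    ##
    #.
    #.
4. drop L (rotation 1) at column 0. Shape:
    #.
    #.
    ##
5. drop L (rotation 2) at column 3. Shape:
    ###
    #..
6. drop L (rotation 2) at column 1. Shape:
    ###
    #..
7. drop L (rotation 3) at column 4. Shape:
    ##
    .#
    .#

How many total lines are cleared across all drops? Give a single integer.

Drop 1: T rot1 at col 4 lands with bottom-row=0; cleared 0 line(s) (total 0); column heights now [0 0 0 0 3 2], max=3
Drop 2: L rot0 at col 2 lands with bottom-row=3; cleared 0 line(s) (total 0); column heights now [0 0 4 4 5 2], max=5
Drop 3: J rot1 at col 4 lands with bottom-row=5; cleared 0 line(s) (total 0); column heights now [0 0 4 4 8 8], max=8
Drop 4: L rot1 at col 0 lands with bottom-row=0; cleared 0 line(s) (total 0); column heights now [3 1 4 4 8 8], max=8
Drop 5: L rot2 at col 3 lands with bottom-row=7; cleared 0 line(s) (total 0); column heights now [3 1 4 9 9 9], max=9
Drop 6: L rot2 at col 1 lands with bottom-row=8; cleared 0 line(s) (total 0); column heights now [3 10 10 10 9 9], max=10
Drop 7: L rot3 at col 4 lands with bottom-row=9; cleared 0 line(s) (total 0); column heights now [3 10 10 10 12 12], max=12

Answer: 0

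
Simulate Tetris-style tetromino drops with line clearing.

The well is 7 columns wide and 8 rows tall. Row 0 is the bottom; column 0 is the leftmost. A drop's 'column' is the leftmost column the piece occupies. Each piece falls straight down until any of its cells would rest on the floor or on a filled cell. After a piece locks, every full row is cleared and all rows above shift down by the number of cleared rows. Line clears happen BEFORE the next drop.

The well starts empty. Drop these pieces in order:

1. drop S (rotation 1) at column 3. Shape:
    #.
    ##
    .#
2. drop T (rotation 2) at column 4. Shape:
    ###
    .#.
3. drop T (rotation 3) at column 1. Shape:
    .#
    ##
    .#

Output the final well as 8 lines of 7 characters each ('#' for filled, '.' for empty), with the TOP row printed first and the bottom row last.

Answer: .......
.......
.......
.......
.......
..#####
.#####.
..#.#..

Derivation:
Drop 1: S rot1 at col 3 lands with bottom-row=0; cleared 0 line(s) (total 0); column heights now [0 0 0 3 2 0 0], max=3
Drop 2: T rot2 at col 4 lands with bottom-row=1; cleared 0 line(s) (total 0); column heights now [0 0 0 3 3 3 3], max=3
Drop 3: T rot3 at col 1 lands with bottom-row=0; cleared 0 line(s) (total 0); column heights now [0 2 3 3 3 3 3], max=3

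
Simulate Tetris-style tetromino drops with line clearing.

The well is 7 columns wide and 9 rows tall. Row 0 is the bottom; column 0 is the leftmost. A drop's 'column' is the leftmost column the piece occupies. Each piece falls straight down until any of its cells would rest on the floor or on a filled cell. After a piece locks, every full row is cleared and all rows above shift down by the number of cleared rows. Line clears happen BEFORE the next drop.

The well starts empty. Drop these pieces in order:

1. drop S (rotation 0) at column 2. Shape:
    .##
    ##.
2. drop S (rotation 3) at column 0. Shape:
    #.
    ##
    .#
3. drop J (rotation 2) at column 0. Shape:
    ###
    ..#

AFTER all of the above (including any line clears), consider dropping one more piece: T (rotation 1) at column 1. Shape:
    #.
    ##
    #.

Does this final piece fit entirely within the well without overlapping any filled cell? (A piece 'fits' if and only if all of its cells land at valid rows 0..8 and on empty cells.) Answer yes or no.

Drop 1: S rot0 at col 2 lands with bottom-row=0; cleared 0 line(s) (total 0); column heights now [0 0 1 2 2 0 0], max=2
Drop 2: S rot3 at col 0 lands with bottom-row=0; cleared 0 line(s) (total 0); column heights now [3 2 1 2 2 0 0], max=3
Drop 3: J rot2 at col 0 lands with bottom-row=2; cleared 0 line(s) (total 0); column heights now [4 4 4 2 2 0 0], max=4
Test piece T rot1 at col 1 (width 2): heights before test = [4 4 4 2 2 0 0]; fits = True

Answer: yes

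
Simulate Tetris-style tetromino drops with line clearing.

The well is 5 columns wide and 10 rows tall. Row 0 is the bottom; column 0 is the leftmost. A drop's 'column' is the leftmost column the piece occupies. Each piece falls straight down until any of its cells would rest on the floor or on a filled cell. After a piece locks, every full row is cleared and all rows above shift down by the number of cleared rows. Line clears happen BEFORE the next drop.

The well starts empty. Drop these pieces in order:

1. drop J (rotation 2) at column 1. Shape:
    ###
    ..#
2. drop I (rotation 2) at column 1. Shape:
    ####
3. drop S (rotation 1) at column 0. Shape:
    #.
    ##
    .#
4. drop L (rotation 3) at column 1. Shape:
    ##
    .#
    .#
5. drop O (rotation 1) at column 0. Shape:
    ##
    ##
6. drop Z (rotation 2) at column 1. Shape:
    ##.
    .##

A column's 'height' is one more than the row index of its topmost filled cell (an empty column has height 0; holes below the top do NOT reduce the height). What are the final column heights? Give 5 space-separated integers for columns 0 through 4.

Answer: 8 9 9 8 3

Derivation:
Drop 1: J rot2 at col 1 lands with bottom-row=0; cleared 0 line(s) (total 0); column heights now [0 2 2 2 0], max=2
Drop 2: I rot2 at col 1 lands with bottom-row=2; cleared 0 line(s) (total 0); column heights now [0 3 3 3 3], max=3
Drop 3: S rot1 at col 0 lands with bottom-row=3; cleared 0 line(s) (total 0); column heights now [6 5 3 3 3], max=6
Drop 4: L rot3 at col 1 lands with bottom-row=3; cleared 0 line(s) (total 0); column heights now [6 6 6 3 3], max=6
Drop 5: O rot1 at col 0 lands with bottom-row=6; cleared 0 line(s) (total 0); column heights now [8 8 6 3 3], max=8
Drop 6: Z rot2 at col 1 lands with bottom-row=7; cleared 0 line(s) (total 0); column heights now [8 9 9 8 3], max=9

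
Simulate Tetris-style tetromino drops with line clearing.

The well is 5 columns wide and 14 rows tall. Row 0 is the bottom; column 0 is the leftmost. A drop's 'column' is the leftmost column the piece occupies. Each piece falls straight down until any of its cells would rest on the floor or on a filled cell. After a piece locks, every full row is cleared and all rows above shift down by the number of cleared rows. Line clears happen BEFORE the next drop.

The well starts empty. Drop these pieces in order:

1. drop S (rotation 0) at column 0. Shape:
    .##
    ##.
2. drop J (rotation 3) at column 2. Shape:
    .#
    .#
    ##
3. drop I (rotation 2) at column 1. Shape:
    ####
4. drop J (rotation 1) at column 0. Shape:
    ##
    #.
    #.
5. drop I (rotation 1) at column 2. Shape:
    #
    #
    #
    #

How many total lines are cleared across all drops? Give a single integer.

Answer: 1

Derivation:
Drop 1: S rot0 at col 0 lands with bottom-row=0; cleared 0 line(s) (total 0); column heights now [1 2 2 0 0], max=2
Drop 2: J rot3 at col 2 lands with bottom-row=2; cleared 0 line(s) (total 0); column heights now [1 2 3 5 0], max=5
Drop 3: I rot2 at col 1 lands with bottom-row=5; cleared 0 line(s) (total 0); column heights now [1 6 6 6 6], max=6
Drop 4: J rot1 at col 0 lands with bottom-row=4; cleared 1 line(s) (total 1); column heights now [6 6 3 5 0], max=6
Drop 5: I rot1 at col 2 lands with bottom-row=3; cleared 0 line(s) (total 1); column heights now [6 6 7 5 0], max=7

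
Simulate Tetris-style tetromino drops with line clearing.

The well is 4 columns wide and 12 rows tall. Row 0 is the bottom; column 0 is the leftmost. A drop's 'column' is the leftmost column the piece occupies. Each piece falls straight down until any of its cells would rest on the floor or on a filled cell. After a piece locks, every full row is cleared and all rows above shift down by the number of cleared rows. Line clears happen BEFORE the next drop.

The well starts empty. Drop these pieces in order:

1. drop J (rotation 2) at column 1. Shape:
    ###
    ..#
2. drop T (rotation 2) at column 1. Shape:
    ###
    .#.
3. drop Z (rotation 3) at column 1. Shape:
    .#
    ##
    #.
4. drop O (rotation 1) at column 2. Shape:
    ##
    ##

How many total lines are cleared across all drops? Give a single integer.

Answer: 0

Derivation:
Drop 1: J rot2 at col 1 lands with bottom-row=0; cleared 0 line(s) (total 0); column heights now [0 2 2 2], max=2
Drop 2: T rot2 at col 1 lands with bottom-row=2; cleared 0 line(s) (total 0); column heights now [0 4 4 4], max=4
Drop 3: Z rot3 at col 1 lands with bottom-row=4; cleared 0 line(s) (total 0); column heights now [0 6 7 4], max=7
Drop 4: O rot1 at col 2 lands with bottom-row=7; cleared 0 line(s) (total 0); column heights now [0 6 9 9], max=9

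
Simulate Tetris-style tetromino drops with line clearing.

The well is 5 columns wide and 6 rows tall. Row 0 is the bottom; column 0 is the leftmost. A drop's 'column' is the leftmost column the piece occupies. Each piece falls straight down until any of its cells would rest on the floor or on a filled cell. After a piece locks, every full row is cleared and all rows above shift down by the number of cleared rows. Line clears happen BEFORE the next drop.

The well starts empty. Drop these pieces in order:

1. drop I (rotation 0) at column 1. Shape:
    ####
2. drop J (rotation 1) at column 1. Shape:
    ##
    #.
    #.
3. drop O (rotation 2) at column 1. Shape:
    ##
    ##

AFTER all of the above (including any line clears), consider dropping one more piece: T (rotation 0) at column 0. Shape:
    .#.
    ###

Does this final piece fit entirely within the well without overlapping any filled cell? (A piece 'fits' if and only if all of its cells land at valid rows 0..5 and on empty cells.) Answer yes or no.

Answer: no

Derivation:
Drop 1: I rot0 at col 1 lands with bottom-row=0; cleared 0 line(s) (total 0); column heights now [0 1 1 1 1], max=1
Drop 2: J rot1 at col 1 lands with bottom-row=1; cleared 0 line(s) (total 0); column heights now [0 4 4 1 1], max=4
Drop 3: O rot2 at col 1 lands with bottom-row=4; cleared 0 line(s) (total 0); column heights now [0 6 6 1 1], max=6
Test piece T rot0 at col 0 (width 3): heights before test = [0 6 6 1 1]; fits = False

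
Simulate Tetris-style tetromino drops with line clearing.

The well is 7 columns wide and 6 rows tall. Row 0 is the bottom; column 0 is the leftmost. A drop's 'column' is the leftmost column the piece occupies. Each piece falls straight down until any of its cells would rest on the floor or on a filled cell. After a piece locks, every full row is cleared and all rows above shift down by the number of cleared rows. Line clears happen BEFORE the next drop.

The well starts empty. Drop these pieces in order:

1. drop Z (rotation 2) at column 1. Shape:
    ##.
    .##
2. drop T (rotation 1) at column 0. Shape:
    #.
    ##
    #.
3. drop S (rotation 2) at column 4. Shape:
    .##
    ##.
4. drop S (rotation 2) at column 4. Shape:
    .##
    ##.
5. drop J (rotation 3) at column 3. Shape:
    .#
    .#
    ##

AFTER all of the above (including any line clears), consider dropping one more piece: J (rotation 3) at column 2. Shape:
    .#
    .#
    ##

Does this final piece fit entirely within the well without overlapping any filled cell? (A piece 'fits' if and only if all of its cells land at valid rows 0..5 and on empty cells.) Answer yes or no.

Answer: no

Derivation:
Drop 1: Z rot2 at col 1 lands with bottom-row=0; cleared 0 line(s) (total 0); column heights now [0 2 2 1 0 0 0], max=2
Drop 2: T rot1 at col 0 lands with bottom-row=1; cleared 0 line(s) (total 0); column heights now [4 3 2 1 0 0 0], max=4
Drop 3: S rot2 at col 4 lands with bottom-row=0; cleared 0 line(s) (total 0); column heights now [4 3 2 1 1 2 2], max=4
Drop 4: S rot2 at col 4 lands with bottom-row=2; cleared 0 line(s) (total 0); column heights now [4 3 2 1 3 4 4], max=4
Drop 5: J rot3 at col 3 lands with bottom-row=3; cleared 0 line(s) (total 0); column heights now [4 3 2 4 6 4 4], max=6
Test piece J rot3 at col 2 (width 2): heights before test = [4 3 2 4 6 4 4]; fits = False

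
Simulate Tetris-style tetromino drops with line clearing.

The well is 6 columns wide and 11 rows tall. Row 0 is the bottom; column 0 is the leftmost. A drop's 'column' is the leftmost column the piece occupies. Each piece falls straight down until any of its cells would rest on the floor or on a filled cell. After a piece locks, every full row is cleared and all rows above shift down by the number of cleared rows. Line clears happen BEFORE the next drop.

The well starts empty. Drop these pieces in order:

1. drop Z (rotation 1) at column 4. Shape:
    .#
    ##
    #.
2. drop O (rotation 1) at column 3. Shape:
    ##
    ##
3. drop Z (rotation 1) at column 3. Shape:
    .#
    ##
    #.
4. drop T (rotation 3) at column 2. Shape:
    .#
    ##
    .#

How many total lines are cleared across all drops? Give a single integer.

Drop 1: Z rot1 at col 4 lands with bottom-row=0; cleared 0 line(s) (total 0); column heights now [0 0 0 0 2 3], max=3
Drop 2: O rot1 at col 3 lands with bottom-row=2; cleared 0 line(s) (total 0); column heights now [0 0 0 4 4 3], max=4
Drop 3: Z rot1 at col 3 lands with bottom-row=4; cleared 0 line(s) (total 0); column heights now [0 0 0 6 7 3], max=7
Drop 4: T rot3 at col 2 lands with bottom-row=6; cleared 0 line(s) (total 0); column heights now [0 0 8 9 7 3], max=9

Answer: 0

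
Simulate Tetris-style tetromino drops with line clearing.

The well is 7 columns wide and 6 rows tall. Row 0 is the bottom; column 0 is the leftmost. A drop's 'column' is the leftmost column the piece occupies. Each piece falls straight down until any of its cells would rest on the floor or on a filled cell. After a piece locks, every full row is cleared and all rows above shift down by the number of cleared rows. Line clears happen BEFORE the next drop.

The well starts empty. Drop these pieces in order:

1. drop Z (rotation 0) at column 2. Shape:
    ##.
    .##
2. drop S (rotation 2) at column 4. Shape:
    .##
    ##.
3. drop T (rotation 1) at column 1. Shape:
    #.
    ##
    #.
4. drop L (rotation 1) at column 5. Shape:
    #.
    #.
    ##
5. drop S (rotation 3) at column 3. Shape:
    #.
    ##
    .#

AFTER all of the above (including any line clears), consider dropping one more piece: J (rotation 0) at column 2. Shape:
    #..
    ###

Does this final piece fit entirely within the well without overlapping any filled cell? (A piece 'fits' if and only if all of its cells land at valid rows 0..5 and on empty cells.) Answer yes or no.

Answer: no

Derivation:
Drop 1: Z rot0 at col 2 lands with bottom-row=0; cleared 0 line(s) (total 0); column heights now [0 0 2 2 1 0 0], max=2
Drop 2: S rot2 at col 4 lands with bottom-row=1; cleared 0 line(s) (total 0); column heights now [0 0 2 2 2 3 3], max=3
Drop 3: T rot1 at col 1 lands with bottom-row=1; cleared 0 line(s) (total 0); column heights now [0 4 3 2 2 3 3], max=4
Drop 4: L rot1 at col 5 lands with bottom-row=3; cleared 0 line(s) (total 0); column heights now [0 4 3 2 2 6 4], max=6
Drop 5: S rot3 at col 3 lands with bottom-row=2; cleared 0 line(s) (total 0); column heights now [0 4 3 5 4 6 4], max=6
Test piece J rot0 at col 2 (width 3): heights before test = [0 4 3 5 4 6 4]; fits = False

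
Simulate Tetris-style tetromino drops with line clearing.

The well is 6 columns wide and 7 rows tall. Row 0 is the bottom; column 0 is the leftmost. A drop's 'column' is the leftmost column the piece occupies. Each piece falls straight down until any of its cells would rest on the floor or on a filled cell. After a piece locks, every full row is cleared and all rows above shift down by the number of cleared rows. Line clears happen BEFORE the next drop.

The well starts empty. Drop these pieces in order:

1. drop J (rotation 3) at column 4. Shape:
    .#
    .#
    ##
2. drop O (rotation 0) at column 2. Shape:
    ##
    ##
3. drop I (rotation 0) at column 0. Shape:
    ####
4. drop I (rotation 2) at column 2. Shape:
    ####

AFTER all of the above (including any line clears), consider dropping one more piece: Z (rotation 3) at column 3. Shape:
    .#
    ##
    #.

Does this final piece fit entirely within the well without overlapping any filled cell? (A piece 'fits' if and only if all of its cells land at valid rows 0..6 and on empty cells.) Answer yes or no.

Answer: yes

Derivation:
Drop 1: J rot3 at col 4 lands with bottom-row=0; cleared 0 line(s) (total 0); column heights now [0 0 0 0 1 3], max=3
Drop 2: O rot0 at col 2 lands with bottom-row=0; cleared 0 line(s) (total 0); column heights now [0 0 2 2 1 3], max=3
Drop 3: I rot0 at col 0 lands with bottom-row=2; cleared 0 line(s) (total 0); column heights now [3 3 3 3 1 3], max=3
Drop 4: I rot2 at col 2 lands with bottom-row=3; cleared 0 line(s) (total 0); column heights now [3 3 4 4 4 4], max=4
Test piece Z rot3 at col 3 (width 2): heights before test = [3 3 4 4 4 4]; fits = True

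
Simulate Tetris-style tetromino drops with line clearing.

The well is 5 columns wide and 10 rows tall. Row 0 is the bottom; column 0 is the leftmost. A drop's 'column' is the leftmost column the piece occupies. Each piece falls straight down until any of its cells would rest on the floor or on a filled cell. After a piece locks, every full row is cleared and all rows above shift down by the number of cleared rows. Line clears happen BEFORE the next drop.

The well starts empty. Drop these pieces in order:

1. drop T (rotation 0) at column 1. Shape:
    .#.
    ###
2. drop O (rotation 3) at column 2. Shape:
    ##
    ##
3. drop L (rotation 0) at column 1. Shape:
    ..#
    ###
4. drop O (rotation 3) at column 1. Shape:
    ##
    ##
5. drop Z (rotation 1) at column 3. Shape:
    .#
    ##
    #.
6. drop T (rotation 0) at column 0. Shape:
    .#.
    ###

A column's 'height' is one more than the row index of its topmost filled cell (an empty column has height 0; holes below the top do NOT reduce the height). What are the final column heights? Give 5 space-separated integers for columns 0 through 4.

Drop 1: T rot0 at col 1 lands with bottom-row=0; cleared 0 line(s) (total 0); column heights now [0 1 2 1 0], max=2
Drop 2: O rot3 at col 2 lands with bottom-row=2; cleared 0 line(s) (total 0); column heights now [0 1 4 4 0], max=4
Drop 3: L rot0 at col 1 lands with bottom-row=4; cleared 0 line(s) (total 0); column heights now [0 5 5 6 0], max=6
Drop 4: O rot3 at col 1 lands with bottom-row=5; cleared 0 line(s) (total 0); column heights now [0 7 7 6 0], max=7
Drop 5: Z rot1 at col 3 lands with bottom-row=6; cleared 0 line(s) (total 0); column heights now [0 7 7 8 9], max=9
Drop 6: T rot0 at col 0 lands with bottom-row=7; cleared 1 line(s) (total 1); column heights now [0 8 7 7 8], max=8

Answer: 0 8 7 7 8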